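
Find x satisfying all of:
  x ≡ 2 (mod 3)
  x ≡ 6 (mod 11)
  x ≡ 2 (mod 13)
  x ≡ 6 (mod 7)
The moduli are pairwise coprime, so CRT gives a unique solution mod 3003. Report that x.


Product of moduli M = 3 · 11 · 13 · 7 = 3003.
Merge one congruence at a time:
  Start: x ≡ 2 (mod 3).
  Combine with x ≡ 6 (mod 11); new modulus lcm = 33.
    Write x = 2 + 3·t and substitute into x ≡ 6 (mod 11): 3·t ≡ 6 − 2 = 4 (mod 11).
    The inverse of 3 mod 11 is 4 (since 3·4 = 12 = 1·11 + 1), so t ≡ 4·4 = 16 ≡ 5 (mod 11).
    Then x = 2 + 3·5 = 17, valid modulo lcm(3, 11) = 33: x ≡ 17 (mod 33).
  Combine with x ≡ 2 (mod 13); new modulus lcm = 429.
    Write x = 17 + 33·t and substitute into x ≡ 2 (mod 13): 33·t ≡ 2 − 17 = -15 (mod 13).
    Reduce coefficients mod 13: 7·t ≡ 11 (mod 13).
    The inverse of 7 mod 13 is 2 (since 7·2 = 14 = 1·13 + 1), so t ≡ 2·11 = 22 ≡ 9 (mod 13).
    Then x = 17 + 33·9 = 314, valid modulo lcm(33, 13) = 429: x ≡ 314 (mod 429).
  Combine with x ≡ 6 (mod 7); new modulus lcm = 3003.
    Write x = 314 + 429·t and substitute into x ≡ 6 (mod 7): 429·t ≡ 6 − 314 = -308 (mod 7).
    Reduce coefficients mod 7: 2·t ≡ 0 (mod 7).
    The inverse of 2 mod 7 is 4 (since 2·4 = 8 = 1·7 + 1), so t ≡ 4·0 = 0 ≡ 0 (mod 7).
    Then x = 314 + 429·0 = 314, valid modulo lcm(429, 7) = 3003: x ≡ 314 (mod 3003).
Verify against each original: 314 mod 3 = 2, 314 mod 11 = 6, 314 mod 13 = 2, 314 mod 7 = 6.

x ≡ 314 (mod 3003).


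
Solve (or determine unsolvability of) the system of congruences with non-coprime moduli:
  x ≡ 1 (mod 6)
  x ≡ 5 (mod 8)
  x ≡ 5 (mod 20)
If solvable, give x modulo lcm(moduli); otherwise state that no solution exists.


Moduli 6, 8, 20 are not pairwise coprime, so CRT works modulo lcm(m_i) when all pairwise compatibility conditions hold.
Pairwise compatibility: gcd(m_i, m_j) must divide a_i - a_j for every pair.
Merge one congruence at a time:
  Start: x ≡ 1 (mod 6).
  Combine with x ≡ 5 (mod 8): gcd(6, 8) = 2; 5 - 1 = 4, which IS divisible by 2, so compatible.
    Write x = 1 + 6·t and substitute into x ≡ 5 (mod 8): 6·t ≡ 5 − 1 = 4 (mod 8).
    Divide the congruence (and modulus) by g = 2: 3·t ≡ 2 (mod 4).
    The inverse of 3 mod 4 is 3 (since 3·3 = 9 = 2·4 + 1), so t ≡ 3·2 = 6 ≡ 2 (mod 4).
    Then x = 1 + 6·2 = 13, valid modulo lcm(6, 8) = 24: x ≡ 13 (mod 24).
  Combine with x ≡ 5 (mod 20): gcd(24, 20) = 4; 5 - 13 = -8, which IS divisible by 4, so compatible.
    Write x = 13 + 24·t and substitute into x ≡ 5 (mod 20): 24·t ≡ 5 − 13 = -8 (mod 20).
    Divide the congruence (and modulus) by g = 4: 6·t ≡ -2 (mod 5).
    Reduce coefficients mod 5: 1·t ≡ 3 (mod 5).
    So t ≡ 3 (mod 5).
    Then x = 13 + 24·3 = 85, valid modulo lcm(24, 20) = 120: x ≡ 85 (mod 120).
Verify: 85 mod 6 = 1, 85 mod 8 = 5, 85 mod 20 = 5.

x ≡ 85 (mod 120).


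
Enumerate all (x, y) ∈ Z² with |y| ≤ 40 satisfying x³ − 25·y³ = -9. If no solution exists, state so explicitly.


The equation is x³ - 25y³ = -9. For fixed y, x³ = 25·y³ − 9, so a solution requires the RHS to be a perfect cube.
Strategy: iterate y from -40 to 40, compute RHS = 25·y³ − 9, and check whether it is a (positive or negative) perfect cube.
Check small values of y:
  y = 0: RHS = -9 is not a perfect cube.
  y = 1: RHS = 16 is not a perfect cube.
  y = -1: RHS = -34 is not a perfect cube.
  y = 2: RHS = 191 is not a perfect cube.
  y = -2: RHS = -209 is not a perfect cube.
  y = 3: RHS = 666 is not a perfect cube.
  y = -3: RHS = -684 is not a perfect cube.
Continuing the search up to |y| = 40 finds no solutions either.
No (x, y) in the scanned range satisfies the equation.

No integer solutions with |y| ≤ 40.


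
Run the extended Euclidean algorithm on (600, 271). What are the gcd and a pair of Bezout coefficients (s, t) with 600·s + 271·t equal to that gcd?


Euclidean algorithm on (600, 271) — divide until remainder is 0:
  600 = 2 · 271 + 58
  271 = 4 · 58 + 39
  58 = 1 · 39 + 19
  39 = 2 · 19 + 1
  19 = 19 · 1 + 0
gcd(600, 271) = 1.
Track Bezout coefficients alongside the remainders: start with r₀ = 600 = a·1 + b·0 (s = 1, t = 0) and r₁ = 271 = a·0 + b·1 (s = 0, t = 1); each new remainder r_{k+1} = r_{k-1} − q_k·r_k inherits s_{k+1} = s_{k-1} − q_k·s_k, t_{k+1} = t_{k-1} − q_k·t_k, so r_k = a·s_k + b·t_k at every step:
  q = 2: r = 58, s = 1 − 2·0 = 1, t = 0 − 2·1 = -2  (check: 600·1 + 271·(-2) = 58)
  q = 4: r = 39, s = 0 − 4·1 = -4, t = 1 − 4·(-2) = 9  (check: 600·(-4) + 271·9 = 39)
  q = 1: r = 19, s = 1 − 1·(-4) = 5, t = -2 − 1·9 = -11  (check: 600·5 + 271·(-11) = 19)
  q = 2: r = 1, s = -4 − 2·5 = -14, t = 9 − 2·(-11) = 31  (check: 600·(-14) + 271·31 = 1)
The row with r = 1 (the gcd) gives the Bezout coefficients s = -14, t = 31.
Result: 600 · (-14) + 271 · (31) = 1.

gcd(600, 271) = 1; s = -14, t = 31 (check: 600·(-14) + 271·31 = 1).


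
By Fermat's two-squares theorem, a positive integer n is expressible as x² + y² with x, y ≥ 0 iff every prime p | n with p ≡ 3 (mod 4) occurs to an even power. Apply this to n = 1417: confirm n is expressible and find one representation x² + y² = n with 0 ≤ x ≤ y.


Step 1: Factor n = 1417 = 13 · 109.
Step 2: Check the mod-4 condition on each prime factor: 13 ≡ 1 (mod 4), exponent 1; 109 ≡ 1 (mod 4), exponent 1.
All primes ≡ 3 (mod 4) appear to even exponent (or don't appear), so by the two-squares theorem n IS expressible as a sum of two squares.
Step 3: Build a representation. Here n = 13 · 109 is a product of primes ≡ 1 (mod 4). Each prime p ≡ 1 (mod 4) is itself a sum of two squares; find a² by testing p − a² for a perfect square:
  13: 13 − 1² = 12, 13 − 2² = 9 = 3² ⇒ 13 = 2² + 3².
  109: 109 − 1² = 108, 109 − 2² = 105, 109 − 3² = 100 = 10² ⇒ 109 = 3² + 10².
  Combine using the Brahmagupta–Fibonacci identity (a² + b²)(c² + d²) = (ac − bd)² + (ad + bc)² = (ac + bd)² + (ad − bc)²:
  13 · 109 = 1417: from (2² + 3²)(3² + 10²), take (2·3 − 3·10, 2·10 + 3·3) = (6 − 30, 20 + 9) = (-24, 29); dropping signs (only squares matter) gives (24, 29); check 24² + 29² = 576 + 841 = 1417 ✓.
Step 4: Order so x ≤ y and verify: 24² + 29² = 576 + 841 = 1417 = n. ✓

n = 1417 = 24² + 29² (one valid representation with x ≤ y).


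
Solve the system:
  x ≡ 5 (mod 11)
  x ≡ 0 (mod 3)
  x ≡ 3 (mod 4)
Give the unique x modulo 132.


Moduli 11, 3, 4 are pairwise coprime; by CRT there is a unique solution modulo M = 11 · 3 · 4 = 132.
Solve pairwise, accumulating the modulus:
  Start with x ≡ 5 (mod 11).
  Combine with x ≡ 0 (mod 3): since gcd(11, 3) = 1, we get a unique residue mod 33.
    Write x = 5 + 11·t and substitute into x ≡ 0 (mod 3): 11·t ≡ 0 − 5 = -5 (mod 3).
    Reduce coefficients mod 3: 2·t ≡ 1 (mod 3).
    The inverse of 2 mod 3 is 2 (since 2·2 = 4 = 1·3 + 1), so t ≡ 2·1 = 2 ≡ 2 (mod 3).
    Then x = 5 + 11·2 = 27, valid modulo lcm(11, 3) = 33: x ≡ 27 (mod 33).
  Combine with x ≡ 3 (mod 4): since gcd(33, 4) = 1, we get a unique residue mod 132.
    Write x = 27 + 33·t and substitute into x ≡ 3 (mod 4): 33·t ≡ 3 − 27 = -24 (mod 4).
    Reduce coefficients mod 4: 1·t ≡ 0 (mod 4).
    So t ≡ 0 (mod 4).
    Then x = 27 + 33·0 = 27, valid modulo lcm(33, 4) = 132: x ≡ 27 (mod 132).
Verify: 27 mod 11 = 5 ✓, 27 mod 3 = 0 ✓, 27 mod 4 = 3 ✓.

x ≡ 27 (mod 132).


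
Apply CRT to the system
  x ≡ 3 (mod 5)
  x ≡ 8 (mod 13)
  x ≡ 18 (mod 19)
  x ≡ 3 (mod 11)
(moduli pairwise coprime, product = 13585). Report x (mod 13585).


Product of moduli M = 5 · 13 · 19 · 11 = 13585.
Merge one congruence at a time:
  Start: x ≡ 3 (mod 5).
  Combine with x ≡ 8 (mod 13); new modulus lcm = 65.
    Write x = 3 + 5·t and substitute into x ≡ 8 (mod 13): 5·t ≡ 8 − 3 = 5 (mod 13).
    The inverse of 5 mod 13 is 8 (since 5·8 = 40 = 3·13 + 1), so t ≡ 8·5 = 40 ≡ 1 (mod 13).
    Then x = 3 + 5·1 = 8, valid modulo lcm(5, 13) = 65: x ≡ 8 (mod 65).
  Combine with x ≡ 18 (mod 19); new modulus lcm = 1235.
    Write x = 8 + 65·t and substitute into x ≡ 18 (mod 19): 65·t ≡ 18 − 8 = 10 (mod 19).
    Reduce coefficients mod 19: 8·t ≡ 10 (mod 19).
    The inverse of 8 mod 19 is 12 (since 8·12 = 96 = 5·19 + 1), so t ≡ 12·10 = 120 ≡ 6 (mod 19).
    Then x = 8 + 65·6 = 398, valid modulo lcm(65, 19) = 1235: x ≡ 398 (mod 1235).
  Combine with x ≡ 3 (mod 11); new modulus lcm = 13585.
    Write x = 398 + 1235·t and substitute into x ≡ 3 (mod 11): 1235·t ≡ 3 − 398 = -395 (mod 11).
    Reduce coefficients mod 11: 3·t ≡ 1 (mod 11).
    The inverse of 3 mod 11 is 4 (since 3·4 = 12 = 1·11 + 1), so t ≡ 4·1 = 4 ≡ 4 (mod 11).
    Then x = 398 + 1235·4 = 5338, valid modulo lcm(1235, 11) = 13585: x ≡ 5338 (mod 13585).
Verify against each original: 5338 mod 5 = 3, 5338 mod 13 = 8, 5338 mod 19 = 18, 5338 mod 11 = 3.

x ≡ 5338 (mod 13585).


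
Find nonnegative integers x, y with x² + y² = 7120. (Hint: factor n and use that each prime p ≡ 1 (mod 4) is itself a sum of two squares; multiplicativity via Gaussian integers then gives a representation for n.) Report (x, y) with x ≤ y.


Step 1: Factor n = 7120 = 2^4 · 5 · 89.
Step 2: Check the mod-4 condition on each prime factor: 2 = 2 (special); 5 ≡ 1 (mod 4), exponent 1; 89 ≡ 1 (mod 4), exponent 1.
All primes ≡ 3 (mod 4) appear to even exponent (or don't appear), so by the two-squares theorem n IS expressible as a sum of two squares.
Step 3: Build a representation. Group n = k² · m with k = 4 and m = 5 · 89 = 445 (a product of primes ≡ 1 (mod 4)); a representation of m scales to one of n via (k·x)² + (k·y)² = k²(x² + y²). Each prime p ≡ 1 (mod 4) is itself a sum of two squares; find a² by testing p − a² for a perfect square:
  5: 5 − 1² = 4 = 2² ⇒ 5 = 1² + 2².
  89: 89 − 1² = 88, 89 − 2² = 85, 89 − 3² = 80, 89 − 4² = 73, 89 − 5² = 64 = 8² ⇒ 89 = 5² + 8².
  Combine using the Brahmagupta–Fibonacci identity (a² + b²)(c² + d²) = (ac − bd)² + (ad + bc)² = (ac + bd)² + (ad − bc)²:
  5 · 89 = 445: from (1² + 2²)(5² + 8²), take (1·5 − 2·8, 1·8 + 2·5) = (5 − 16, 8 + 10) = (-11, 18); dropping signs (only squares matter) gives (11, 18); check 11² + 18² = 121 + 324 = 445 ✓.
  Scale by k = 4: (4·11, 4·18) = (44, 72).
Step 4: Order so x ≤ y and verify: 44² + 72² = 1936 + 5184 = 7120 = n. ✓

n = 7120 = 44² + 72² (one valid representation with x ≤ y).


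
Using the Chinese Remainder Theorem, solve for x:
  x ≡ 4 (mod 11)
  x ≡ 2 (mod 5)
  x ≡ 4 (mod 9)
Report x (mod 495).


Moduli 11, 5, 9 are pairwise coprime; by CRT there is a unique solution modulo M = 11 · 5 · 9 = 495.
Solve pairwise, accumulating the modulus:
  Start with x ≡ 4 (mod 11).
  Combine with x ≡ 2 (mod 5): since gcd(11, 5) = 1, we get a unique residue mod 55.
    Write x = 4 + 11·t and substitute into x ≡ 2 (mod 5): 11·t ≡ 2 − 4 = -2 (mod 5).
    Reduce coefficients mod 5: 1·t ≡ 3 (mod 5).
    So t ≡ 3 (mod 5).
    Then x = 4 + 11·3 = 37, valid modulo lcm(11, 5) = 55: x ≡ 37 (mod 55).
  Combine with x ≡ 4 (mod 9): since gcd(55, 9) = 1, we get a unique residue mod 495.
    Write x = 37 + 55·t and substitute into x ≡ 4 (mod 9): 55·t ≡ 4 − 37 = -33 (mod 9).
    Reduce coefficients mod 9: 1·t ≡ 3 (mod 9).
    So t ≡ 3 (mod 9).
    Then x = 37 + 55·3 = 202, valid modulo lcm(55, 9) = 495: x ≡ 202 (mod 495).
Verify: 202 mod 11 = 4 ✓, 202 mod 5 = 2 ✓, 202 mod 9 = 4 ✓.

x ≡ 202 (mod 495).


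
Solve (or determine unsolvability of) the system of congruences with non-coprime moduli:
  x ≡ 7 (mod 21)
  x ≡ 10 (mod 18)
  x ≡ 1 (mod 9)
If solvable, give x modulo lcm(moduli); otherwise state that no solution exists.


Moduli 21, 18, 9 are not pairwise coprime, so CRT works modulo lcm(m_i) when all pairwise compatibility conditions hold.
Pairwise compatibility: gcd(m_i, m_j) must divide a_i - a_j for every pair.
Merge one congruence at a time:
  Start: x ≡ 7 (mod 21).
  Combine with x ≡ 10 (mod 18): gcd(21, 18) = 3; 10 - 7 = 3, which IS divisible by 3, so compatible.
    Write x = 7 + 21·t and substitute into x ≡ 10 (mod 18): 21·t ≡ 10 − 7 = 3 (mod 18).
    Divide the congruence (and modulus) by g = 3: 7·t ≡ 1 (mod 6).
    Reduce coefficients mod 6: 1·t ≡ 1 (mod 6).
    So t ≡ 1 (mod 6).
    Then x = 7 + 21·1 = 28, valid modulo lcm(21, 18) = 126: x ≡ 28 (mod 126).
  Combine with x ≡ 1 (mod 9): gcd(126, 9) = 9; 1 - 28 = -27, which IS divisible by 9, so compatible.
    Write x = 28 + 126·t and substitute into x ≡ 1 (mod 9): 126·t ≡ 1 − 28 = -27 (mod 9).
    Divide the congruence (and modulus) by g = 9: 14·t ≡ -3 (mod 1).
    Modulo 1 every t works; take t = 0.
    Then x = 28 + 126·0 = 28, valid modulo lcm(126, 9) = 126: x ≡ 28 (mod 126).
Verify: 28 mod 21 = 7, 28 mod 18 = 10, 28 mod 9 = 1.

x ≡ 28 (mod 126).


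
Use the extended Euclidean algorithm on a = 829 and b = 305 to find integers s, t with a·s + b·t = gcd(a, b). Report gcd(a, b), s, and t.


Euclidean algorithm on (829, 305) — divide until remainder is 0:
  829 = 2 · 305 + 219
  305 = 1 · 219 + 86
  219 = 2 · 86 + 47
  86 = 1 · 47 + 39
  47 = 1 · 39 + 8
  39 = 4 · 8 + 7
  8 = 1 · 7 + 1
  7 = 7 · 1 + 0
gcd(829, 305) = 1.
Track Bezout coefficients alongside the remainders: start with r₀ = 829 = a·1 + b·0 (s = 1, t = 0) and r₁ = 305 = a·0 + b·1 (s = 0, t = 1); each new remainder r_{k+1} = r_{k-1} − q_k·r_k inherits s_{k+1} = s_{k-1} − q_k·s_k, t_{k+1} = t_{k-1} − q_k·t_k, so r_k = a·s_k + b·t_k at every step:
  q = 2: r = 219, s = 1 − 2·0 = 1, t = 0 − 2·1 = -2  (check: 829·1 + 305·(-2) = 219)
  q = 1: r = 86, s = 0 − 1·1 = -1, t = 1 − 1·(-2) = 3  (check: 829·(-1) + 305·3 = 86)
  q = 2: r = 47, s = 1 − 2·(-1) = 3, t = -2 − 2·3 = -8  (check: 829·3 + 305·(-8) = 47)
  q = 1: r = 39, s = -1 − 1·3 = -4, t = 3 − 1·(-8) = 11  (check: 829·(-4) + 305·11 = 39)
  q = 1: r = 8, s = 3 − 1·(-4) = 7, t = -8 − 1·11 = -19  (check: 829·7 + 305·(-19) = 8)
  q = 4: r = 7, s = -4 − 4·7 = -32, t = 11 − 4·(-19) = 87  (check: 829·(-32) + 305·87 = 7)
  q = 1: r = 1, s = 7 − 1·(-32) = 39, t = -19 − 1·87 = -106  (check: 829·39 + 305·(-106) = 1)
The row with r = 1 (the gcd) gives the Bezout coefficients s = 39, t = -106.
Result: 829 · (39) + 305 · (-106) = 1.

gcd(829, 305) = 1; s = 39, t = -106 (check: 829·39 + 305·(-106) = 1).


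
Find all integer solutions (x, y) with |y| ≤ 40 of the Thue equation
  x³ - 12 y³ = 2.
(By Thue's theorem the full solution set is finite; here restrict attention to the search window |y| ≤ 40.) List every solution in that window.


The equation is x³ - 12y³ = 2. For fixed y, x³ = 12·y³ + 2, so a solution requires the RHS to be a perfect cube.
Strategy: iterate y from -40 to 40, compute RHS = 12·y³ + 2, and check whether it is a (positive or negative) perfect cube.
Check small values of y:
  y = 0: RHS = 2 is not a perfect cube.
  y = 1: RHS = 14 is not a perfect cube.
  y = -1: RHS = -10 is not a perfect cube.
  y = 2: RHS = 98 is not a perfect cube.
  y = -2: RHS = -94 is not a perfect cube.
  y = 3: RHS = 326 is not a perfect cube.
  y = -3: RHS = -322 is not a perfect cube.
Continuing the search up to |y| = 40 finds no solutions either.
No (x, y) in the scanned range satisfies the equation.

No integer solutions with |y| ≤ 40.


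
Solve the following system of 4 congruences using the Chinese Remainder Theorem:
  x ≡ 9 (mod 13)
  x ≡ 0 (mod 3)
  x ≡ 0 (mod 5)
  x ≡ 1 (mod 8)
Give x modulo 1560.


Product of moduli M = 13 · 3 · 5 · 8 = 1560.
Merge one congruence at a time:
  Start: x ≡ 9 (mod 13).
  Combine with x ≡ 0 (mod 3); new modulus lcm = 39.
    Write x = 9 + 13·t and substitute into x ≡ 0 (mod 3): 13·t ≡ 0 − 9 = -9 (mod 3).
    Reduce coefficients mod 3: 1·t ≡ 0 (mod 3).
    So t ≡ 0 (mod 3).
    Then x = 9 + 13·0 = 9, valid modulo lcm(13, 3) = 39: x ≡ 9 (mod 39).
  Combine with x ≡ 0 (mod 5); new modulus lcm = 195.
    Write x = 9 + 39·t and substitute into x ≡ 0 (mod 5): 39·t ≡ 0 − 9 = -9 (mod 5).
    Reduce coefficients mod 5: 4·t ≡ 1 (mod 5).
    The inverse of 4 mod 5 is 4 (since 4·4 = 16 = 3·5 + 1), so t ≡ 4·1 = 4 ≡ 4 (mod 5).
    Then x = 9 + 39·4 = 165, valid modulo lcm(39, 5) = 195: x ≡ 165 (mod 195).
  Combine with x ≡ 1 (mod 8); new modulus lcm = 1560.
    Write x = 165 + 195·t and substitute into x ≡ 1 (mod 8): 195·t ≡ 1 − 165 = -164 (mod 8).
    Reduce coefficients mod 8: 3·t ≡ 4 (mod 8).
    The inverse of 3 mod 8 is 3 (since 3·3 = 9 = 1·8 + 1), so t ≡ 3·4 = 12 ≡ 4 (mod 8).
    Then x = 165 + 195·4 = 945, valid modulo lcm(195, 8) = 1560: x ≡ 945 (mod 1560).
Verify against each original: 945 mod 13 = 9, 945 mod 3 = 0, 945 mod 5 = 0, 945 mod 8 = 1.

x ≡ 945 (mod 1560).


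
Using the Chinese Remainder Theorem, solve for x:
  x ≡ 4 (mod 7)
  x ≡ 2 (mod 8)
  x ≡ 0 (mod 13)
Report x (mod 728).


Moduli 7, 8, 13 are pairwise coprime; by CRT there is a unique solution modulo M = 7 · 8 · 13 = 728.
Solve pairwise, accumulating the modulus:
  Start with x ≡ 4 (mod 7).
  Combine with x ≡ 2 (mod 8): since gcd(7, 8) = 1, we get a unique residue mod 56.
    Write x = 4 + 7·t and substitute into x ≡ 2 (mod 8): 7·t ≡ 2 − 4 = -2 (mod 8).
    Reduce coefficients mod 8: 7·t ≡ 6 (mod 8).
    The inverse of 7 mod 8 is 7 (since 7·7 = 49 = 6·8 + 1), so t ≡ 7·6 = 42 ≡ 2 (mod 8).
    Then x = 4 + 7·2 = 18, valid modulo lcm(7, 8) = 56: x ≡ 18 (mod 56).
  Combine with x ≡ 0 (mod 13): since gcd(56, 13) = 1, we get a unique residue mod 728.
    Write x = 18 + 56·t and substitute into x ≡ 0 (mod 13): 56·t ≡ 0 − 18 = -18 (mod 13).
    Reduce coefficients mod 13: 4·t ≡ 8 (mod 13).
    The inverse of 4 mod 13 is 10 (since 4·10 = 40 = 3·13 + 1), so t ≡ 10·8 = 80 ≡ 2 (mod 13).
    Then x = 18 + 56·2 = 130, valid modulo lcm(56, 13) = 728: x ≡ 130 (mod 728).
Verify: 130 mod 7 = 4 ✓, 130 mod 8 = 2 ✓, 130 mod 13 = 0 ✓.

x ≡ 130 (mod 728).


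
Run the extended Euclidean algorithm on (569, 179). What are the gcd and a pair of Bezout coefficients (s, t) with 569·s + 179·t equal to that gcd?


Euclidean algorithm on (569, 179) — divide until remainder is 0:
  569 = 3 · 179 + 32
  179 = 5 · 32 + 19
  32 = 1 · 19 + 13
  19 = 1 · 13 + 6
  13 = 2 · 6 + 1
  6 = 6 · 1 + 0
gcd(569, 179) = 1.
Track Bezout coefficients alongside the remainders: start with r₀ = 569 = a·1 + b·0 (s = 1, t = 0) and r₁ = 179 = a·0 + b·1 (s = 0, t = 1); each new remainder r_{k+1} = r_{k-1} − q_k·r_k inherits s_{k+1} = s_{k-1} − q_k·s_k, t_{k+1} = t_{k-1} − q_k·t_k, so r_k = a·s_k + b·t_k at every step:
  q = 3: r = 32, s = 1 − 3·0 = 1, t = 0 − 3·1 = -3  (check: 569·1 + 179·(-3) = 32)
  q = 5: r = 19, s = 0 − 5·1 = -5, t = 1 − 5·(-3) = 16  (check: 569·(-5) + 179·16 = 19)
  q = 1: r = 13, s = 1 − 1·(-5) = 6, t = -3 − 1·16 = -19  (check: 569·6 + 179·(-19) = 13)
  q = 1: r = 6, s = -5 − 1·6 = -11, t = 16 − 1·(-19) = 35  (check: 569·(-11) + 179·35 = 6)
  q = 2: r = 1, s = 6 − 2·(-11) = 28, t = -19 − 2·35 = -89  (check: 569·28 + 179·(-89) = 1)
The row with r = 1 (the gcd) gives the Bezout coefficients s = 28, t = -89.
Result: 569 · (28) + 179 · (-89) = 1.

gcd(569, 179) = 1; s = 28, t = -89 (check: 569·28 + 179·(-89) = 1).


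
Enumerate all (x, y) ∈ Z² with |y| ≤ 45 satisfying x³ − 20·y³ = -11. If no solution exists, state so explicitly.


The equation is x³ - 20y³ = -11. For fixed y, x³ = 20·y³ − 11, so a solution requires the RHS to be a perfect cube.
Strategy: iterate y from -45 to 45, compute RHS = 20·y³ − 11, and check whether it is a (positive or negative) perfect cube.
Check small values of y:
  y = 0: RHS = -11 is not a perfect cube.
  y = 1: RHS = 9 is not a perfect cube.
  y = -1: RHS = -31 is not a perfect cube.
  y = 2: RHS = 149 is not a perfect cube.
  y = -2: RHS = -171 is not a perfect cube.
  y = 3: RHS = 529 is not a perfect cube.
  y = -3: RHS = -551 is not a perfect cube.
Continuing the search up to |y| = 45 finds no solutions either.
No (x, y) in the scanned range satisfies the equation.

No integer solutions with |y| ≤ 45.


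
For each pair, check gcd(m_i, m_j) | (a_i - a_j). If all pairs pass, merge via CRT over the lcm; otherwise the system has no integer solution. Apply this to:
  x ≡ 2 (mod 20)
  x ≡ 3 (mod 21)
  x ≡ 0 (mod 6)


Moduli 20, 21, 6 are not pairwise coprime, so CRT works modulo lcm(m_i) when all pairwise compatibility conditions hold.
Pairwise compatibility: gcd(m_i, m_j) must divide a_i - a_j for every pair.
Merge one congruence at a time:
  Start: x ≡ 2 (mod 20).
  Combine with x ≡ 3 (mod 21): gcd(20, 21) = 1; 3 - 2 = 1, which IS divisible by 1, so compatible.
    Write x = 2 + 20·t and substitute into x ≡ 3 (mod 21): 20·t ≡ 3 − 2 = 1 (mod 21).
    The inverse of 20 mod 21 is 20 (since 20·20 = 400 = 19·21 + 1), so t ≡ 20·1 = 20 ≡ 20 (mod 21).
    Then x = 2 + 20·20 = 402, valid modulo lcm(20, 21) = 420: x ≡ 402 (mod 420).
  Combine with x ≡ 0 (mod 6): gcd(420, 6) = 6; 0 - 402 = -402, which IS divisible by 6, so compatible.
    Write x = 402 + 420·t and substitute into x ≡ 0 (mod 6): 420·t ≡ 0 − 402 = -402 (mod 6).
    Divide the congruence (and modulus) by g = 6: 70·t ≡ -67 (mod 1).
    Modulo 1 every t works; take t = 0.
    Then x = 402 + 420·0 = 402, valid modulo lcm(420, 6) = 420: x ≡ 402 (mod 420).
Verify: 402 mod 20 = 2, 402 mod 21 = 3, 402 mod 6 = 0.

x ≡ 402 (mod 420).


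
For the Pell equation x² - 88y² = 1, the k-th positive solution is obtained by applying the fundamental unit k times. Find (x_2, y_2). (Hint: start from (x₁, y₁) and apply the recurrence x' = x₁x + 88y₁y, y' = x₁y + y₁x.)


Step 1: Find the fundamental solution (x₁, y₁) of x² - 88y² = 1.
  Expand √88 as a continued fraction. a₀ = ⌊√88⌋ = 9; iterate m_{k+1} = d_k·a_k − m_k, d_{k+1} = (88 − m_{k+1}²)/d_k, a_{k+1} = ⌊(a₀ + m_{k+1})/d_{k+1}⌋ (starting m₀ = 0, d₀ = 1), with convergents p_k = a_k·p_{k-1} + p_{k-2}, q_k = a_k·q_{k-1} + q_{k-2} (p₋₁ = 1, q₋₁ = 0):
  k = 0: a₀ = 9; p₀/q₀ = 9/1; p₀² − 88·q₀² = 81 − 88 = -7.
  k = 1: m = 9, d = 7, a = ⌊(9 + 9)/7⌋ = 2; p/q = (2·9 + 1)/(2·1 + 0) = 19/2; p² − 88·q² = 361 − 352 = 9.
  k = 2: m = 5, d = 9, a = ⌊(9 + 5)/9⌋ = 1; p/q = (1·19 + 9)/(1·2 + 1) = 28/3; p² − 88·q² = 784 − 792 = -8.
  k = 3: m = 4, d = 8, a = ⌊(9 + 4)/8⌋ = 1; p/q = (1·28 + 19)/(1·3 + 2) = 47/5; p² − 88·q² = 2209 − 2200 = 9.
  k = 4: m = 4, d = 9, a = ⌊(9 + 4)/9⌋ = 1; p/q = (1·47 + 28)/(1·5 + 3) = 75/8; p² − 88·q² = 5625 − 5632 = -7.
  k = 5: m = 5, d = 7, a = ⌊(9 + 5)/7⌋ = 2; p/q = (2·75 + 47)/(2·8 + 5) = 197/21; p² − 88·q² = 38809 − 38808 = 1.
  The first convergent with p² − 88·q² = 1 gives the fundamental solution (x₁, y₁) = (197, 21).
Step 2: Apply the recurrence (x_{n+1}, y_{n+1}) = (x₁x_n + 88y₁y_n, x₁y_n + y₁x_n) repeatedly.
  From (x_1, y_1) = (197, 21): x_2 = 197·197 + 88·21·21 = 77617; y_2 = 197·21 + 21·197 = 8274.
Step 3: Verify x_2² - 88·y_2² = 6024398689 - 6024398688 = 1 (should be 1). ✓

(x_1, y_1) = (197, 21); (x_2, y_2) = (77617, 8274).


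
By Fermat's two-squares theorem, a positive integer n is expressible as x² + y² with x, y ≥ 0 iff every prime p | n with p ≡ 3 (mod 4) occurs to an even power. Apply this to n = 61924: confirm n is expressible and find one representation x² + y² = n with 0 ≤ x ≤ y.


Step 1: Factor n = 61924 = 2^2 · 113 · 137.
Step 2: Check the mod-4 condition on each prime factor: 2 = 2 (special); 113 ≡ 1 (mod 4), exponent 1; 137 ≡ 1 (mod 4), exponent 1.
All primes ≡ 3 (mod 4) appear to even exponent (or don't appear), so by the two-squares theorem n IS expressible as a sum of two squares.
Step 3: Build a representation. Group n = k² · m with k = 2 and m = 113 · 137 = 15481 (a product of primes ≡ 1 (mod 4)); a representation of m scales to one of n via (k·x)² + (k·y)² = k²(x² + y²). Each prime p ≡ 1 (mod 4) is itself a sum of two squares; find a² by testing p − a² for a perfect square:
  113: 113 − 1² = 112, 113 − 2² = 109, 113 − 3² = 104, 113 − 4² = 97, 113 − 5² = 88, 113 − 6² = 77, 113 − 7² = 64 = 8² ⇒ 113 = 7² + 8².
  137: 137 − 1² = 136, 137 − 2² = 133, 137 − 3² = 128, 137 − 4² = 121 = 11² ⇒ 137 = 4² + 11².
  Combine using the Brahmagupta–Fibonacci identity (a² + b²)(c² + d²) = (ac − bd)² + (ad + bc)² = (ac + bd)² + (ad − bc)²:
  113 · 137 = 15481: from (7² + 8²)(4² + 11²), take (7·4 − 8·11, 7·11 + 8·4) = (28 − 88, 77 + 32) = (-60, 109); dropping signs (only squares matter) gives (60, 109); check 60² + 109² = 3600 + 11881 = 15481 ✓.
  Scale by k = 2: (2·60, 2·109) = (120, 218).
Step 4: Order so x ≤ y and verify: 120² + 218² = 14400 + 47524 = 61924 = n. ✓

n = 61924 = 120² + 218² (one valid representation with x ≤ y).


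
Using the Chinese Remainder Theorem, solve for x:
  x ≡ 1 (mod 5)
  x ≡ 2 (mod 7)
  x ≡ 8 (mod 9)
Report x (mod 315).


Moduli 5, 7, 9 are pairwise coprime; by CRT there is a unique solution modulo M = 5 · 7 · 9 = 315.
Solve pairwise, accumulating the modulus:
  Start with x ≡ 1 (mod 5).
  Combine with x ≡ 2 (mod 7): since gcd(5, 7) = 1, we get a unique residue mod 35.
    Write x = 1 + 5·t and substitute into x ≡ 2 (mod 7): 5·t ≡ 2 − 1 = 1 (mod 7).
    The inverse of 5 mod 7 is 3 (since 5·3 = 15 = 2·7 + 1), so t ≡ 3·1 = 3 ≡ 3 (mod 7).
    Then x = 1 + 5·3 = 16, valid modulo lcm(5, 7) = 35: x ≡ 16 (mod 35).
  Combine with x ≡ 8 (mod 9): since gcd(35, 9) = 1, we get a unique residue mod 315.
    Write x = 16 + 35·t and substitute into x ≡ 8 (mod 9): 35·t ≡ 8 − 16 = -8 (mod 9).
    Reduce coefficients mod 9: 8·t ≡ 1 (mod 9).
    The inverse of 8 mod 9 is 8 (since 8·8 = 64 = 7·9 + 1), so t ≡ 8·1 = 8 ≡ 8 (mod 9).
    Then x = 16 + 35·8 = 296, valid modulo lcm(35, 9) = 315: x ≡ 296 (mod 315).
Verify: 296 mod 5 = 1 ✓, 296 mod 7 = 2 ✓, 296 mod 9 = 8 ✓.

x ≡ 296 (mod 315).


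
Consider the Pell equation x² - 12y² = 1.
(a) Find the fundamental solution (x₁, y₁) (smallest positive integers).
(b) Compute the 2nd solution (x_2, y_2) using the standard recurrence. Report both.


Step 1: Find the fundamental solution (x₁, y₁) of x² - 12y² = 1.
  Expand √12 as a continued fraction. a₀ = ⌊√12⌋ = 3; iterate m_{k+1} = d_k·a_k − m_k, d_{k+1} = (12 − m_{k+1}²)/d_k, a_{k+1} = ⌊(a₀ + m_{k+1})/d_{k+1}⌋ (starting m₀ = 0, d₀ = 1), with convergents p_k = a_k·p_{k-1} + p_{k-2}, q_k = a_k·q_{k-1} + q_{k-2} (p₋₁ = 1, q₋₁ = 0):
  k = 0: a₀ = 3; p₀/q₀ = 3/1; p₀² − 12·q₀² = 9 − 12 = -3.
  k = 1: m = 3, d = 3, a = ⌊(3 + 3)/3⌋ = 2; p/q = (2·3 + 1)/(2·1 + 0) = 7/2; p² − 12·q² = 49 − 48 = 1.
  The first convergent with p² − 12·q² = 1 gives the fundamental solution (x₁, y₁) = (7, 2).
Step 2: Apply the recurrence (x_{n+1}, y_{n+1}) = (x₁x_n + 12y₁y_n, x₁y_n + y₁x_n) repeatedly.
  From (x_1, y_1) = (7, 2): x_2 = 7·7 + 12·2·2 = 97; y_2 = 7·2 + 2·7 = 28.
Step 3: Verify x_2² - 12·y_2² = 9409 - 9408 = 1 (should be 1). ✓

(x_1, y_1) = (7, 2); (x_2, y_2) = (97, 28).


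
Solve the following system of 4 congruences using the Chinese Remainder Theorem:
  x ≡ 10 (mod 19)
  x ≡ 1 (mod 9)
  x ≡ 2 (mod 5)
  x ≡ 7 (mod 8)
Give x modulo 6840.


Product of moduli M = 19 · 9 · 5 · 8 = 6840.
Merge one congruence at a time:
  Start: x ≡ 10 (mod 19).
  Combine with x ≡ 1 (mod 9); new modulus lcm = 171.
    Write x = 10 + 19·t and substitute into x ≡ 1 (mod 9): 19·t ≡ 1 − 10 = -9 (mod 9).
    Reduce coefficients mod 9: 1·t ≡ 0 (mod 9).
    So t ≡ 0 (mod 9).
    Then x = 10 + 19·0 = 10, valid modulo lcm(19, 9) = 171: x ≡ 10 (mod 171).
  Combine with x ≡ 2 (mod 5); new modulus lcm = 855.
    Write x = 10 + 171·t and substitute into x ≡ 2 (mod 5): 171·t ≡ 2 − 10 = -8 (mod 5).
    Reduce coefficients mod 5: 1·t ≡ 2 (mod 5).
    So t ≡ 2 (mod 5).
    Then x = 10 + 171·2 = 352, valid modulo lcm(171, 5) = 855: x ≡ 352 (mod 855).
  Combine with x ≡ 7 (mod 8); new modulus lcm = 6840.
    Write x = 352 + 855·t and substitute into x ≡ 7 (mod 8): 855·t ≡ 7 − 352 = -345 (mod 8).
    Reduce coefficients mod 8: 7·t ≡ 7 (mod 8).
    The inverse of 7 mod 8 is 7 (since 7·7 = 49 = 6·8 + 1), so t ≡ 7·7 = 49 ≡ 1 (mod 8).
    Then x = 352 + 855·1 = 1207, valid modulo lcm(855, 8) = 6840: x ≡ 1207 (mod 6840).
Verify against each original: 1207 mod 19 = 10, 1207 mod 9 = 1, 1207 mod 5 = 2, 1207 mod 8 = 7.

x ≡ 1207 (mod 6840).


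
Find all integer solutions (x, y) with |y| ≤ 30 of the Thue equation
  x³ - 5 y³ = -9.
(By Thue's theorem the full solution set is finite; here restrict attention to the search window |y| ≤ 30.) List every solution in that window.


The equation is x³ - 5y³ = -9. For fixed y, x³ = 5·y³ − 9, so a solution requires the RHS to be a perfect cube.
Strategy: iterate y from -30 to 30, compute RHS = 5·y³ − 9, and check whether it is a (positive or negative) perfect cube.
Check small values of y:
  y = 0: RHS = -9 is not a perfect cube.
  y = 1: RHS = -4 is not a perfect cube.
  y = -1: RHS = -14 is not a perfect cube.
  y = 2: RHS = 31 is not a perfect cube.
  y = -2: RHS = -49 is not a perfect cube.
  y = 3: RHS = 126 is not a perfect cube.
  y = -3: RHS = -144 is not a perfect cube.
Continuing the search up to |y| = 30 finds no solutions either.
No (x, y) in the scanned range satisfies the equation.

No integer solutions with |y| ≤ 30.


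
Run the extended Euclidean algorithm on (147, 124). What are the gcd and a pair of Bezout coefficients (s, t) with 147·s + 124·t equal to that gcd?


Euclidean algorithm on (147, 124) — divide until remainder is 0:
  147 = 1 · 124 + 23
  124 = 5 · 23 + 9
  23 = 2 · 9 + 5
  9 = 1 · 5 + 4
  5 = 1 · 4 + 1
  4 = 4 · 1 + 0
gcd(147, 124) = 1.
Track Bezout coefficients alongside the remainders: start with r₀ = 147 = a·1 + b·0 (s = 1, t = 0) and r₁ = 124 = a·0 + b·1 (s = 0, t = 1); each new remainder r_{k+1} = r_{k-1} − q_k·r_k inherits s_{k+1} = s_{k-1} − q_k·s_k, t_{k+1} = t_{k-1} − q_k·t_k, so r_k = a·s_k + b·t_k at every step:
  q = 1: r = 23, s = 1 − 1·0 = 1, t = 0 − 1·1 = -1  (check: 147·1 + 124·(-1) = 23)
  q = 5: r = 9, s = 0 − 5·1 = -5, t = 1 − 5·(-1) = 6  (check: 147·(-5) + 124·6 = 9)
  q = 2: r = 5, s = 1 − 2·(-5) = 11, t = -1 − 2·6 = -13  (check: 147·11 + 124·(-13) = 5)
  q = 1: r = 4, s = -5 − 1·11 = -16, t = 6 − 1·(-13) = 19  (check: 147·(-16) + 124·19 = 4)
  q = 1: r = 1, s = 11 − 1·(-16) = 27, t = -13 − 1·19 = -32  (check: 147·27 + 124·(-32) = 1)
The row with r = 1 (the gcd) gives the Bezout coefficients s = 27, t = -32.
Result: 147 · (27) + 124 · (-32) = 1.

gcd(147, 124) = 1; s = 27, t = -32 (check: 147·27 + 124·(-32) = 1).


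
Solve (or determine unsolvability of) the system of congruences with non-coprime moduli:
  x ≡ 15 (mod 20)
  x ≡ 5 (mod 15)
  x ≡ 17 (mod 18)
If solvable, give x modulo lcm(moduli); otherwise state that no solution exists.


Moduli 20, 15, 18 are not pairwise coprime, so CRT works modulo lcm(m_i) when all pairwise compatibility conditions hold.
Pairwise compatibility: gcd(m_i, m_j) must divide a_i - a_j for every pair.
Merge one congruence at a time:
  Start: x ≡ 15 (mod 20).
  Combine with x ≡ 5 (mod 15): gcd(20, 15) = 5; 5 - 15 = -10, which IS divisible by 5, so compatible.
    Write x = 15 + 20·t and substitute into x ≡ 5 (mod 15): 20·t ≡ 5 − 15 = -10 (mod 15).
    Divide the congruence (and modulus) by g = 5: 4·t ≡ -2 (mod 3).
    Reduce coefficients mod 3: 1·t ≡ 1 (mod 3).
    So t ≡ 1 (mod 3).
    Then x = 15 + 20·1 = 35, valid modulo lcm(20, 15) = 60: x ≡ 35 (mod 60).
  Combine with x ≡ 17 (mod 18): gcd(60, 18) = 6; 17 - 35 = -18, which IS divisible by 6, so compatible.
    Write x = 35 + 60·t and substitute into x ≡ 17 (mod 18): 60·t ≡ 17 − 35 = -18 (mod 18).
    Divide the congruence (and modulus) by g = 6: 10·t ≡ -3 (mod 3).
    Reduce coefficients mod 3: 1·t ≡ 0 (mod 3).
    So t ≡ 0 (mod 3).
    Then x = 35 + 60·0 = 35, valid modulo lcm(60, 18) = 180: x ≡ 35 (mod 180).
Verify: 35 mod 20 = 15, 35 mod 15 = 5, 35 mod 18 = 17.

x ≡ 35 (mod 180).


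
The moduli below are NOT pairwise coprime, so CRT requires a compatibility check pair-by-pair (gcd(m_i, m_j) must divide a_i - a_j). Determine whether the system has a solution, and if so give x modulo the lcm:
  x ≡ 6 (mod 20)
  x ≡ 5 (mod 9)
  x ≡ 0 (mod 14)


Moduli 20, 9, 14 are not pairwise coprime, so CRT works modulo lcm(m_i) when all pairwise compatibility conditions hold.
Pairwise compatibility: gcd(m_i, m_j) must divide a_i - a_j for every pair.
Merge one congruence at a time:
  Start: x ≡ 6 (mod 20).
  Combine with x ≡ 5 (mod 9): gcd(20, 9) = 1; 5 - 6 = -1, which IS divisible by 1, so compatible.
    Write x = 6 + 20·t and substitute into x ≡ 5 (mod 9): 20·t ≡ 5 − 6 = -1 (mod 9).
    Reduce coefficients mod 9: 2·t ≡ 8 (mod 9).
    The inverse of 2 mod 9 is 5 (since 2·5 = 10 = 1·9 + 1), so t ≡ 5·8 = 40 ≡ 4 (mod 9).
    Then x = 6 + 20·4 = 86, valid modulo lcm(20, 9) = 180: x ≡ 86 (mod 180).
  Combine with x ≡ 0 (mod 14): gcd(180, 14) = 2; 0 - 86 = -86, which IS divisible by 2, so compatible.
    Write x = 86 + 180·t and substitute into x ≡ 0 (mod 14): 180·t ≡ 0 − 86 = -86 (mod 14).
    Divide the congruence (and modulus) by g = 2: 90·t ≡ -43 (mod 7).
    Reduce coefficients mod 7: 6·t ≡ 6 (mod 7).
    The inverse of 6 mod 7 is 6 (since 6·6 = 36 = 5·7 + 1), so t ≡ 6·6 = 36 ≡ 1 (mod 7).
    Then x = 86 + 180·1 = 266, valid modulo lcm(180, 14) = 1260: x ≡ 266 (mod 1260).
Verify: 266 mod 20 = 6, 266 mod 9 = 5, 266 mod 14 = 0.

x ≡ 266 (mod 1260).


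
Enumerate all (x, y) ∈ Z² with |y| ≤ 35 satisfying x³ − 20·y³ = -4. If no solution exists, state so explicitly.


The equation is x³ - 20y³ = -4. For fixed y, x³ = 20·y³ − 4, so a solution requires the RHS to be a perfect cube.
Strategy: iterate y from -35 to 35, compute RHS = 20·y³ − 4, and check whether it is a (positive or negative) perfect cube.
Check small values of y:
  y = 0: RHS = -4 is not a perfect cube.
  y = 1: RHS = 16 is not a perfect cube.
  y = -1: RHS = -24 is not a perfect cube.
  y = 2: RHS = 156 is not a perfect cube.
  y = -2: RHS = -164 is not a perfect cube.
  y = 3: RHS = 536 is not a perfect cube.
  y = -3: RHS = -544 is not a perfect cube.
Continuing the search up to |y| = 35 finds no solutions either.
No (x, y) in the scanned range satisfies the equation.

No integer solutions with |y| ≤ 35.


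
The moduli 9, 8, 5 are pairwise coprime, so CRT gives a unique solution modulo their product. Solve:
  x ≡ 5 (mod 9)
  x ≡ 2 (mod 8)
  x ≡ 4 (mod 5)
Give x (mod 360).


Moduli 9, 8, 5 are pairwise coprime; by CRT there is a unique solution modulo M = 9 · 8 · 5 = 360.
Solve pairwise, accumulating the modulus:
  Start with x ≡ 5 (mod 9).
  Combine with x ≡ 2 (mod 8): since gcd(9, 8) = 1, we get a unique residue mod 72.
    Write x = 5 + 9·t and substitute into x ≡ 2 (mod 8): 9·t ≡ 2 − 5 = -3 (mod 8).
    Reduce coefficients mod 8: 1·t ≡ 5 (mod 8).
    So t ≡ 5 (mod 8).
    Then x = 5 + 9·5 = 50, valid modulo lcm(9, 8) = 72: x ≡ 50 (mod 72).
  Combine with x ≡ 4 (mod 5): since gcd(72, 5) = 1, we get a unique residue mod 360.
    Write x = 50 + 72·t and substitute into x ≡ 4 (mod 5): 72·t ≡ 4 − 50 = -46 (mod 5).
    Reduce coefficients mod 5: 2·t ≡ 4 (mod 5).
    The inverse of 2 mod 5 is 3 (since 2·3 = 6 = 1·5 + 1), so t ≡ 3·4 = 12 ≡ 2 (mod 5).
    Then x = 50 + 72·2 = 194, valid modulo lcm(72, 5) = 360: x ≡ 194 (mod 360).
Verify: 194 mod 9 = 5 ✓, 194 mod 8 = 2 ✓, 194 mod 5 = 4 ✓.

x ≡ 194 (mod 360).


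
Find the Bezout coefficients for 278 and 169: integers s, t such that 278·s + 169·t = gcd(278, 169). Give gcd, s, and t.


Euclidean algorithm on (278, 169) — divide until remainder is 0:
  278 = 1 · 169 + 109
  169 = 1 · 109 + 60
  109 = 1 · 60 + 49
  60 = 1 · 49 + 11
  49 = 4 · 11 + 5
  11 = 2 · 5 + 1
  5 = 5 · 1 + 0
gcd(278, 169) = 1.
Track Bezout coefficients alongside the remainders: start with r₀ = 278 = a·1 + b·0 (s = 1, t = 0) and r₁ = 169 = a·0 + b·1 (s = 0, t = 1); each new remainder r_{k+1} = r_{k-1} − q_k·r_k inherits s_{k+1} = s_{k-1} − q_k·s_k, t_{k+1} = t_{k-1} − q_k·t_k, so r_k = a·s_k + b·t_k at every step:
  q = 1: r = 109, s = 1 − 1·0 = 1, t = 0 − 1·1 = -1  (check: 278·1 + 169·(-1) = 109)
  q = 1: r = 60, s = 0 − 1·1 = -1, t = 1 − 1·(-1) = 2  (check: 278·(-1) + 169·2 = 60)
  q = 1: r = 49, s = 1 − 1·(-1) = 2, t = -1 − 1·2 = -3  (check: 278·2 + 169·(-3) = 49)
  q = 1: r = 11, s = -1 − 1·2 = -3, t = 2 − 1·(-3) = 5  (check: 278·(-3) + 169·5 = 11)
  q = 4: r = 5, s = 2 − 4·(-3) = 14, t = -3 − 4·5 = -23  (check: 278·14 + 169·(-23) = 5)
  q = 2: r = 1, s = -3 − 2·14 = -31, t = 5 − 2·(-23) = 51  (check: 278·(-31) + 169·51 = 1)
The row with r = 1 (the gcd) gives the Bezout coefficients s = -31, t = 51.
Result: 278 · (-31) + 169 · (51) = 1.

gcd(278, 169) = 1; s = -31, t = 51 (check: 278·(-31) + 169·51 = 1).


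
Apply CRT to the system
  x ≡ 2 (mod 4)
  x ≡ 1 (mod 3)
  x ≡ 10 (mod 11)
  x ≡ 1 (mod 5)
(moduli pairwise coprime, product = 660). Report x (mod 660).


Product of moduli M = 4 · 3 · 11 · 5 = 660.
Merge one congruence at a time:
  Start: x ≡ 2 (mod 4).
  Combine with x ≡ 1 (mod 3); new modulus lcm = 12.
    Write x = 2 + 4·t and substitute into x ≡ 1 (mod 3): 4·t ≡ 1 − 2 = -1 (mod 3).
    Reduce coefficients mod 3: 1·t ≡ 2 (mod 3).
    So t ≡ 2 (mod 3).
    Then x = 2 + 4·2 = 10, valid modulo lcm(4, 3) = 12: x ≡ 10 (mod 12).
  Combine with x ≡ 10 (mod 11); new modulus lcm = 132.
    Write x = 10 + 12·t and substitute into x ≡ 10 (mod 11): 12·t ≡ 10 − 10 = 0 (mod 11).
    Reduce coefficients mod 11: 1·t ≡ 0 (mod 11).
    So t ≡ 0 (mod 11).
    Then x = 10 + 12·0 = 10, valid modulo lcm(12, 11) = 132: x ≡ 10 (mod 132).
  Combine with x ≡ 1 (mod 5); new modulus lcm = 660.
    Write x = 10 + 132·t and substitute into x ≡ 1 (mod 5): 132·t ≡ 1 − 10 = -9 (mod 5).
    Reduce coefficients mod 5: 2·t ≡ 1 (mod 5).
    The inverse of 2 mod 5 is 3 (since 2·3 = 6 = 1·5 + 1), so t ≡ 3·1 = 3 ≡ 3 (mod 5).
    Then x = 10 + 132·3 = 406, valid modulo lcm(132, 5) = 660: x ≡ 406 (mod 660).
Verify against each original: 406 mod 4 = 2, 406 mod 3 = 1, 406 mod 11 = 10, 406 mod 5 = 1.

x ≡ 406 (mod 660).


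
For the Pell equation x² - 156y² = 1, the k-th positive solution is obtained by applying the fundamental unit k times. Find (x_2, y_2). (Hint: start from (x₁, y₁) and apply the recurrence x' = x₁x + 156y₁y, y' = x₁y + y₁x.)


Step 1: Find the fundamental solution (x₁, y₁) of x² - 156y² = 1.
  Expand √156 as a continued fraction. a₀ = ⌊√156⌋ = 12; iterate m_{k+1} = d_k·a_k − m_k, d_{k+1} = (156 − m_{k+1}²)/d_k, a_{k+1} = ⌊(a₀ + m_{k+1})/d_{k+1}⌋ (starting m₀ = 0, d₀ = 1), with convergents p_k = a_k·p_{k-1} + p_{k-2}, q_k = a_k·q_{k-1} + q_{k-2} (p₋₁ = 1, q₋₁ = 0):
  k = 0: a₀ = 12; p₀/q₀ = 12/1; p₀² − 156·q₀² = 144 − 156 = -12.
  k = 1: m = 12, d = 12, a = ⌊(12 + 12)/12⌋ = 2; p/q = (2·12 + 1)/(2·1 + 0) = 25/2; p² − 156·q² = 625 − 624 = 1.
  The first convergent with p² − 156·q² = 1 gives the fundamental solution (x₁, y₁) = (25, 2).
Step 2: Apply the recurrence (x_{n+1}, y_{n+1}) = (x₁x_n + 156y₁y_n, x₁y_n + y₁x_n) repeatedly.
  From (x_1, y_1) = (25, 2): x_2 = 25·25 + 156·2·2 = 1249; y_2 = 25·2 + 2·25 = 100.
Step 3: Verify x_2² - 156·y_2² = 1560001 - 1560000 = 1 (should be 1). ✓

(x_1, y_1) = (25, 2); (x_2, y_2) = (1249, 100).


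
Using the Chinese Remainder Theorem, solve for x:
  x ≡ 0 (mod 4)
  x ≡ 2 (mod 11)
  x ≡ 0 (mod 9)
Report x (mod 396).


Moduli 4, 11, 9 are pairwise coprime; by CRT there is a unique solution modulo M = 4 · 11 · 9 = 396.
Solve pairwise, accumulating the modulus:
  Start with x ≡ 0 (mod 4).
  Combine with x ≡ 2 (mod 11): since gcd(4, 11) = 1, we get a unique residue mod 44.
    Write x = 0 + 4·t and substitute into x ≡ 2 (mod 11): 4·t ≡ 2 − 0 = 2 (mod 11).
    The inverse of 4 mod 11 is 3 (since 4·3 = 12 = 1·11 + 1), so t ≡ 3·2 = 6 ≡ 6 (mod 11).
    Then x = 0 + 4·6 = 24, valid modulo lcm(4, 11) = 44: x ≡ 24 (mod 44).
  Combine with x ≡ 0 (mod 9): since gcd(44, 9) = 1, we get a unique residue mod 396.
    Write x = 24 + 44·t and substitute into x ≡ 0 (mod 9): 44·t ≡ 0 − 24 = -24 (mod 9).
    Reduce coefficients mod 9: 8·t ≡ 3 (mod 9).
    The inverse of 8 mod 9 is 8 (since 8·8 = 64 = 7·9 + 1), so t ≡ 8·3 = 24 ≡ 6 (mod 9).
    Then x = 24 + 44·6 = 288, valid modulo lcm(44, 9) = 396: x ≡ 288 (mod 396).
Verify: 288 mod 4 = 0 ✓, 288 mod 11 = 2 ✓, 288 mod 9 = 0 ✓.

x ≡ 288 (mod 396).
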